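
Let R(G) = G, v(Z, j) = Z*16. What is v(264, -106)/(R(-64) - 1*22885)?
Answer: -4224/22949 ≈ -0.18406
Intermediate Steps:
v(Z, j) = 16*Z
v(264, -106)/(R(-64) - 1*22885) = (16*264)/(-64 - 1*22885) = 4224/(-64 - 22885) = 4224/(-22949) = 4224*(-1/22949) = -4224/22949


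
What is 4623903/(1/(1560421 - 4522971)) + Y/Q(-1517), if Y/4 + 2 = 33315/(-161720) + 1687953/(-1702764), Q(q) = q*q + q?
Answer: -36146490406966288743686412433/2638710424155624 ≈ -1.3699e+13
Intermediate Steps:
Q(q) = q + q² (Q(q) = q² + q = q + q²)
Y = -14674088833/1147379142 (Y = -8 + 4*(33315/(-161720) + 1687953/(-1702764)) = -8 + 4*(33315*(-1/161720) + 1687953*(-1/1702764)) = -8 + 4*(-6663/32344 - 562651/567588) = -8 + 4*(-5495055697/4589516568) = -8 - 5495055697/1147379142 = -14674088833/1147379142 ≈ -12.789)
4623903/(1/(1560421 - 4522971)) + Y/Q(-1517) = 4623903/(1/(1560421 - 4522971)) - 14674088833*(-1/(1517*(1 - 1517)))/1147379142 = 4623903/(1/(-2962550)) - 14674088833/(1147379142*((-1517*(-1516)))) = 4623903/(-1/2962550) - 14674088833/1147379142/2299772 = 4623903*(-2962550) - 14674088833/1147379142*1/2299772 = -13698543832650 - 14674088833/2638710424155624 = -36146490406966288743686412433/2638710424155624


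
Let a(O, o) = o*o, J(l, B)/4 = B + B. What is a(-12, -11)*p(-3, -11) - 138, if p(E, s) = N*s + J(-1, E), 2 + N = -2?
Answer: 2282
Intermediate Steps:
J(l, B) = 8*B (J(l, B) = 4*(B + B) = 4*(2*B) = 8*B)
N = -4 (N = -2 - 2 = -4)
a(O, o) = o²
p(E, s) = -4*s + 8*E
a(-12, -11)*p(-3, -11) - 138 = (-11)²*(-4*(-11) + 8*(-3)) - 138 = 121*(44 - 24) - 138 = 121*20 - 138 = 2420 - 138 = 2282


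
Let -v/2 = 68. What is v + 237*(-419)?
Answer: -99439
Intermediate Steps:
v = -136 (v = -2*68 = -136)
v + 237*(-419) = -136 + 237*(-419) = -136 - 99303 = -99439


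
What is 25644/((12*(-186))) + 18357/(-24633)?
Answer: -6228347/509082 ≈ -12.234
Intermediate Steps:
25644/((12*(-186))) + 18357/(-24633) = 25644/(-2232) + 18357*(-1/24633) = 25644*(-1/2232) - 6119/8211 = -2137/186 - 6119/8211 = -6228347/509082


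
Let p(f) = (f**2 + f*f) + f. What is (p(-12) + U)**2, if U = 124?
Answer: 160000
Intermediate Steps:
p(f) = f + 2*f**2 (p(f) = (f**2 + f**2) + f = 2*f**2 + f = f + 2*f**2)
(p(-12) + U)**2 = (-12*(1 + 2*(-12)) + 124)**2 = (-12*(1 - 24) + 124)**2 = (-12*(-23) + 124)**2 = (276 + 124)**2 = 400**2 = 160000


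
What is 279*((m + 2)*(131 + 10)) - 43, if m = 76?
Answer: 3068399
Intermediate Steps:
279*((m + 2)*(131 + 10)) - 43 = 279*((76 + 2)*(131 + 10)) - 43 = 279*(78*141) - 43 = 279*10998 - 43 = 3068442 - 43 = 3068399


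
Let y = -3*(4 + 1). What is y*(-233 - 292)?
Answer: 7875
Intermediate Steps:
y = -15 (y = -3*5 = -15)
y*(-233 - 292) = -15*(-233 - 292) = -15*(-525) = 7875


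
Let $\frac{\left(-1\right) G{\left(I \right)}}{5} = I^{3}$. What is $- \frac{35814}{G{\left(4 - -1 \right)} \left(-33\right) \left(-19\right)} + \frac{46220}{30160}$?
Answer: $\frac{319876879}{196982500} \approx 1.6239$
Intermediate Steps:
$G{\left(I \right)} = - 5 I^{3}$
$- \frac{35814}{G{\left(4 - -1 \right)} \left(-33\right) \left(-19\right)} + \frac{46220}{30160} = - \frac{35814}{- 5 \left(4 - -1\right)^{3} \left(-33\right) \left(-19\right)} + \frac{46220}{30160} = - \frac{35814}{- 5 \left(4 + 1\right)^{3} \left(-33\right) \left(-19\right)} + 46220 \cdot \frac{1}{30160} = - \frac{35814}{- 5 \cdot 5^{3} \left(-33\right) \left(-19\right)} + \frac{2311}{1508} = - \frac{35814}{\left(-5\right) 125 \left(-33\right) \left(-19\right)} + \frac{2311}{1508} = - \frac{35814}{\left(-625\right) \left(-33\right) \left(-19\right)} + \frac{2311}{1508} = - \frac{35814}{20625 \left(-19\right)} + \frac{2311}{1508} = - \frac{35814}{-391875} + \frac{2311}{1508} = \left(-35814\right) \left(- \frac{1}{391875}\right) + \frac{2311}{1508} = \frac{11938}{130625} + \frac{2311}{1508} = \frac{319876879}{196982500}$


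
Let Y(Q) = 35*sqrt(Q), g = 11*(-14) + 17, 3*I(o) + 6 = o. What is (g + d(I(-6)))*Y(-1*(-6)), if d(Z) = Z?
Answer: -4935*sqrt(6) ≈ -12088.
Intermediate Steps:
I(o) = -2 + o/3
g = -137 (g = -154 + 17 = -137)
(g + d(I(-6)))*Y(-1*(-6)) = (-137 + (-2 + (1/3)*(-6)))*(35*sqrt(-1*(-6))) = (-137 + (-2 - 2))*(35*sqrt(6)) = (-137 - 4)*(35*sqrt(6)) = -4935*sqrt(6)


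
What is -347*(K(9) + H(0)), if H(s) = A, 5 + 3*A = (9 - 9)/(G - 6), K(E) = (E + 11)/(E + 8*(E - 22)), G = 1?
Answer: 37129/57 ≈ 651.39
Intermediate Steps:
K(E) = (11 + E)/(-176 + 9*E) (K(E) = (11 + E)/(E + 8*(-22 + E)) = (11 + E)/(E + (-176 + 8*E)) = (11 + E)/(-176 + 9*E))
A = -5/3 (A = -5/3 + ((9 - 9)/(1 - 6))/3 = -5/3 + (0/(-5))/3 = -5/3 + (0*(-1/5))/3 = -5/3 + (1/3)*0 = -5/3 + 0 = -5/3 ≈ -1.6667)
H(s) = -5/3
-347*(K(9) + H(0)) = -347*((11 + 9)/(-176 + 9*9) - 5/3) = -347*(20/(-176 + 81) - 5/3) = -347*(20/(-95) - 5/3) = -347*(-1/95*20 - 5/3) = -347*(-4/19 - 5/3) = -347*(-107/57) = 37129/57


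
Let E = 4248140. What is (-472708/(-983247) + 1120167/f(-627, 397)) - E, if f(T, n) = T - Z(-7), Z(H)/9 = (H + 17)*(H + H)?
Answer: -880973628776909/207465117 ≈ -4.2464e+6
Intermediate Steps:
Z(H) = 18*H*(17 + H) (Z(H) = 9*((H + 17)*(H + H)) = 9*((17 + H)*(2*H)) = 9*(2*H*(17 + H)) = 18*H*(17 + H))
f(T, n) = 1260 + T (f(T, n) = T - 18*(-7)*(17 - 7) = T - 18*(-7)*10 = T - 1*(-1260) = T + 1260 = 1260 + T)
(-472708/(-983247) + 1120167/f(-627, 397)) - E = (-472708/(-983247) + 1120167/(1260 - 627)) - 1*4248140 = (-472708*(-1/983247) + 1120167/633) - 4248140 = (472708/983247 + 1120167*(1/633)) - 4248140 = (472708/983247 + 373389/211) - 4248140 = 367233355471/207465117 - 4248140 = -880973628776909/207465117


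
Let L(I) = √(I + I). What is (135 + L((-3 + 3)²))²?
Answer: 18225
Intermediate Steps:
L(I) = √2*√I (L(I) = √(2*I) = √2*√I)
(135 + L((-3 + 3)²))² = (135 + √2*√((-3 + 3)²))² = (135 + √2*√(0²))² = (135 + √2*√0)² = (135 + √2*0)² = (135 + 0)² = 135² = 18225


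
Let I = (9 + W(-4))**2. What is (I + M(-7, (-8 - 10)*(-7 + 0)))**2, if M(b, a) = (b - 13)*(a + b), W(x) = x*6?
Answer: 4644025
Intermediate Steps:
W(x) = 6*x
M(b, a) = (-13 + b)*(a + b)
I = 225 (I = (9 + 6*(-4))**2 = (9 - 24)**2 = (-15)**2 = 225)
(I + M(-7, (-8 - 10)*(-7 + 0)))**2 = (225 + ((-7)**2 - 13*(-8 - 10)*(-7 + 0) - 13*(-7) + ((-8 - 10)*(-7 + 0))*(-7)))**2 = (225 + (49 - (-234)*(-7) + 91 - 18*(-7)*(-7)))**2 = (225 + (49 - 13*126 + 91 + 126*(-7)))**2 = (225 + (49 - 1638 + 91 - 882))**2 = (225 - 2380)**2 = (-2155)**2 = 4644025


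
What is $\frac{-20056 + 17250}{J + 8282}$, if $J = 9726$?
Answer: $- \frac{1403}{9004} \approx -0.15582$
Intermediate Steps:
$\frac{-20056 + 17250}{J + 8282} = \frac{-20056 + 17250}{9726 + 8282} = - \frac{2806}{18008} = \left(-2806\right) \frac{1}{18008} = - \frac{1403}{9004}$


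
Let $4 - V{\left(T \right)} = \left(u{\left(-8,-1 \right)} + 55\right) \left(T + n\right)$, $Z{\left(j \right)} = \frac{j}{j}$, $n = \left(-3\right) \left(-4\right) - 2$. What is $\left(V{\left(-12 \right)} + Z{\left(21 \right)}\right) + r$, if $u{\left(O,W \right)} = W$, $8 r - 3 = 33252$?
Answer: $\frac{34159}{8} \approx 4269.9$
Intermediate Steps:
$r = \frac{33255}{8}$ ($r = \frac{3}{8} + \frac{1}{8} \cdot 33252 = \frac{3}{8} + \frac{8313}{2} = \frac{33255}{8} \approx 4156.9$)
$n = 10$ ($n = 12 - 2 = 10$)
$Z{\left(j \right)} = 1$
$V{\left(T \right)} = -536 - 54 T$ ($V{\left(T \right)} = 4 - \left(-1 + 55\right) \left(T + 10\right) = 4 - 54 \left(10 + T\right) = 4 - \left(540 + 54 T\right) = -536 - 54 T$)
$\left(V{\left(-12 \right)} + Z{\left(21 \right)}\right) + r = \left(\left(-536 - -648\right) + 1\right) + \frac{33255}{8} = \left(\left(-536 + 648\right) + 1\right) + \frac{33255}{8} = \left(112 + 1\right) + \frac{33255}{8} = 113 + \frac{33255}{8} = \frac{34159}{8}$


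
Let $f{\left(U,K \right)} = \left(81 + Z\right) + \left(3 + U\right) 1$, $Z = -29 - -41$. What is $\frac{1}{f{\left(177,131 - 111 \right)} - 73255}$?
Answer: $- \frac{1}{72982} \approx -1.3702 \cdot 10^{-5}$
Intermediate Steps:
$Z = 12$ ($Z = -29 + 41 = 12$)
$f{\left(U,K \right)} = 96 + U$ ($f{\left(U,K \right)} = \left(81 + 12\right) + \left(3 + U\right) 1 = 93 + \left(3 + U\right) = 96 + U$)
$\frac{1}{f{\left(177,131 - 111 \right)} - 73255} = \frac{1}{\left(96 + 177\right) - 73255} = \frac{1}{273 - 73255} = \frac{1}{-72982} = - \frac{1}{72982}$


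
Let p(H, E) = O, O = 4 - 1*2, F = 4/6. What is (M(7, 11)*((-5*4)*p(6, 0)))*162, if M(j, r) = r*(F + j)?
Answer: -546480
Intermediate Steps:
F = ⅔ (F = 4*(⅙) = ⅔ ≈ 0.66667)
M(j, r) = r*(⅔ + j)
O = 2 (O = 4 - 2 = 2)
p(H, E) = 2
(M(7, 11)*((-5*4)*p(6, 0)))*162 = (((⅓)*11*(2 + 3*7))*(-5*4*2))*162 = (((⅓)*11*(2 + 21))*(-20*2))*162 = (((⅓)*11*23)*(-40))*162 = ((253/3)*(-40))*162 = -10120/3*162 = -546480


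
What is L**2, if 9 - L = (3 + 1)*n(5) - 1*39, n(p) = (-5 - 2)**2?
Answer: 21904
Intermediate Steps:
n(p) = 49 (n(p) = (-7)**2 = 49)
L = -148 (L = 9 - ((3 + 1)*49 - 1*39) = 9 - (4*49 - 39) = 9 - (196 - 39) = 9 - 1*157 = 9 - 157 = -148)
L**2 = (-148)**2 = 21904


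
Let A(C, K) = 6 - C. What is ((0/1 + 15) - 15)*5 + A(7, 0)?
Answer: -1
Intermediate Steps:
((0/1 + 15) - 15)*5 + A(7, 0) = ((0/1 + 15) - 15)*5 + (6 - 1*7) = ((0*1 + 15) - 15)*5 + (6 - 7) = ((0 + 15) - 15)*5 - 1 = (15 - 15)*5 - 1 = 0*5 - 1 = 0 - 1 = -1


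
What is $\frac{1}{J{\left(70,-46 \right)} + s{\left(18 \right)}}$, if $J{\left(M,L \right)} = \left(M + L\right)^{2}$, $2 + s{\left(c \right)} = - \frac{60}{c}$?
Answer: $\frac{3}{1712} \approx 0.0017523$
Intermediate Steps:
$s{\left(c \right)} = -2 - \frac{60}{c}$
$J{\left(M,L \right)} = \left(L + M\right)^{2}$
$\frac{1}{J{\left(70,-46 \right)} + s{\left(18 \right)}} = \frac{1}{\left(-46 + 70\right)^{2} - \left(2 + \frac{60}{18}\right)} = \frac{1}{24^{2} - \frac{16}{3}} = \frac{1}{576 - \frac{16}{3}} = \frac{1}{\frac{1712}{3}} = \frac{3}{1712}$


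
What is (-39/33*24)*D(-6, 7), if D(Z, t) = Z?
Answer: 1872/11 ≈ 170.18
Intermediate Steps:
(-39/33*24)*D(-6, 7) = (-39/33*24)*(-6) = (-39*1/33*24)*(-6) = -13/11*24*(-6) = -312/11*(-6) = 1872/11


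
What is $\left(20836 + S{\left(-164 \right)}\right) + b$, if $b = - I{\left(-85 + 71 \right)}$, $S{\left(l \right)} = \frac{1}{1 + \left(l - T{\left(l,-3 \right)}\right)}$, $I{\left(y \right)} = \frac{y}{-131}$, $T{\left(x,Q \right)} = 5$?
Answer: $\frac{458556205}{22008} \approx 20836.0$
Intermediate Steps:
$I{\left(y \right)} = - \frac{y}{131}$ ($I{\left(y \right)} = y \left(- \frac{1}{131}\right) = - \frac{y}{131}$)
$S{\left(l \right)} = \frac{1}{-4 + l}$ ($S{\left(l \right)} = \frac{1}{1 + \left(l - 5\right)} = \frac{1}{1 + \left(-5 + l\right)} = \frac{1}{-4 + l}$)
$b = - \frac{14}{131}$ ($b = - \frac{\left(-1\right) \left(-85 + 71\right)}{131} = - \frac{\left(-1\right) \left(-14\right)}{131} = \left(-1\right) \frac{14}{131} = - \frac{14}{131} \approx -0.10687$)
$\left(20836 + S{\left(-164 \right)}\right) + b = \left(20836 + \frac{1}{-4 - 164}\right) - \frac{14}{131} = \left(20836 + \frac{1}{-168}\right) - \frac{14}{131} = \left(20836 - \frac{1}{168}\right) - \frac{14}{131} = \frac{3500447}{168} - \frac{14}{131} = \frac{458556205}{22008}$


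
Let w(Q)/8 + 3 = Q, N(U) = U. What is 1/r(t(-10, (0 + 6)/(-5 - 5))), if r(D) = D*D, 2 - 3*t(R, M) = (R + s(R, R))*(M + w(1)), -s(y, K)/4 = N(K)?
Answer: 9/250000 ≈ 3.6000e-5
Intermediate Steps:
s(y, K) = -4*K
w(Q) = -24 + 8*Q
t(R, M) = 2/3 + R*(-16 + M) (t(R, M) = 2/3 - (R - 4*R)*(M + (-24 + 8*1))/3 = 2/3 - (-3*R)*(M + (-24 + 8))/3 = 2/3 - (-3*R)*(M - 16)/3 = 2/3 - (-3*R)*(-16 + M)/3 = 2/3 - (-1)*R*(-16 + M) = 2/3 + R*(-16 + M))
r(D) = D**2
1/r(t(-10, (0 + 6)/(-5 - 5))) = 1/((2/3 - 16*(-10) + ((0 + 6)/(-5 - 5))*(-10))**2) = 1/((2/3 + 160 + (6/(-10))*(-10))**2) = 1/((2/3 + 160 + (6*(-1/10))*(-10))**2) = 1/((2/3 + 160 - 3/5*(-10))**2) = 1/((2/3 + 160 + 6)**2) = 1/((500/3)**2) = 1/(250000/9) = 9/250000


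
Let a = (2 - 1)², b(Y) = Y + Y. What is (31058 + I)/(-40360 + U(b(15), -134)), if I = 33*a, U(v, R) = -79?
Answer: -31091/40439 ≈ -0.76884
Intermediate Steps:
b(Y) = 2*Y
a = 1 (a = 1² = 1)
I = 33 (I = 33*1 = 33)
(31058 + I)/(-40360 + U(b(15), -134)) = (31058 + 33)/(-40360 - 79) = 31091/(-40439) = 31091*(-1/40439) = -31091/40439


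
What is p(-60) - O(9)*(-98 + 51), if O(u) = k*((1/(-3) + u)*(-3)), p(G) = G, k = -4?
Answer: 4828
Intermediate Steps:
O(u) = -4 + 12*u (O(u) = -4*(1/(-3) + u)*(-3) = -4*(-⅓ + u)*(-3) = -4*(1 - 3*u) = -4 + 12*u)
p(-60) - O(9)*(-98 + 51) = -60 - (-4 + 12*9)*(-98 + 51) = -60 - (-4 + 108)*(-47) = -60 - 104*(-47) = -60 - 1*(-4888) = -60 + 4888 = 4828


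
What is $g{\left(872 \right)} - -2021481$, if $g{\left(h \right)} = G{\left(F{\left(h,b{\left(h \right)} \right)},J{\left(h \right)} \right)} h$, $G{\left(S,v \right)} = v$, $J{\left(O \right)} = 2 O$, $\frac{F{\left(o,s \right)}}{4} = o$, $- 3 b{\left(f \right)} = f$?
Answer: $3542249$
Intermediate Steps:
$b{\left(f \right)} = - \frac{f}{3}$
$F{\left(o,s \right)} = 4 o$
$g{\left(h \right)} = 2 h^{2}$ ($g{\left(h \right)} = 2 h h = 2 h^{2}$)
$g{\left(872 \right)} - -2021481 = 2 \cdot 872^{2} - -2021481 = 2 \cdot 760384 + 2021481 = 1520768 + 2021481 = 3542249$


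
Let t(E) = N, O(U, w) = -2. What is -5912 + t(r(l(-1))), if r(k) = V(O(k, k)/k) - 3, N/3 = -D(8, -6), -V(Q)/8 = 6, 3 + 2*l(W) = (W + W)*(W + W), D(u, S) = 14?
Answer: -5954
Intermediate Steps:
l(W) = -3/2 + 2*W**2 (l(W) = -3/2 + ((W + W)*(W + W))/2 = -3/2 + ((2*W)*(2*W))/2 = -3/2 + (4*W**2)/2 = -3/2 + 2*W**2)
V(Q) = -48 (V(Q) = -8*6 = -48)
N = -42 (N = 3*(-1*14) = 3*(-14) = -42)
r(k) = -51 (r(k) = -48 - 3 = -51)
t(E) = -42
-5912 + t(r(l(-1))) = -5912 - 42 = -5954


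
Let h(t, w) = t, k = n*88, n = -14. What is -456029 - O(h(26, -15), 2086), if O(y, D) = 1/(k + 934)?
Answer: -135896641/298 ≈ -4.5603e+5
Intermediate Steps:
k = -1232 (k = -14*88 = -1232)
O(y, D) = -1/298 (O(y, D) = 1/(-1232 + 934) = 1/(-298) = -1/298)
-456029 - O(h(26, -15), 2086) = -456029 - 1*(-1/298) = -456029 + 1/298 = -135896641/298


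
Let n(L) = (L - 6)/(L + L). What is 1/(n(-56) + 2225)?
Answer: 56/124631 ≈ 0.00044933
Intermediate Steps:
n(L) = (-6 + L)/(2*L) (n(L) = (-6 + L)/((2*L)) = (-6 + L)*(1/(2*L)) = (-6 + L)/(2*L))
1/(n(-56) + 2225) = 1/((½)*(-6 - 56)/(-56) + 2225) = 1/((½)*(-1/56)*(-62) + 2225) = 1/(31/56 + 2225) = 1/(124631/56) = 56/124631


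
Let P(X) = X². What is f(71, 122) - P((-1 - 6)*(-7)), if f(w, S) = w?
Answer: -2330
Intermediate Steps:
f(71, 122) - P((-1 - 6)*(-7)) = 71 - ((-1 - 6)*(-7))² = 71 - (-7*(-7))² = 71 - 1*49² = 71 - 1*2401 = 71 - 2401 = -2330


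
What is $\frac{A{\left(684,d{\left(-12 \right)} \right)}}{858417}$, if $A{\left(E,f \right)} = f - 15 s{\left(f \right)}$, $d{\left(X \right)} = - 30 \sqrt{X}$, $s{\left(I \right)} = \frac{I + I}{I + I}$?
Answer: $- \frac{5}{286139} - \frac{20 i \sqrt{3}}{286139} \approx -1.7474 \cdot 10^{-5} - 0.00012106 i$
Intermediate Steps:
$s{\left(I \right)} = 1$ ($s{\left(I \right)} = \frac{2 I}{2 I} = 2 I \frac{1}{2 I} = 1$)
$A{\left(E,f \right)} = -15 + f$ ($A{\left(E,f \right)} = f - 15 = -15 + f$)
$\frac{A{\left(684,d{\left(-12 \right)} \right)}}{858417} = \frac{-15 - 30 \sqrt{-12}}{858417} = \left(-15 - 30 \cdot 2 i \sqrt{3}\right) \frac{1}{858417} = \left(-15 - 60 i \sqrt{3}\right) \frac{1}{858417} = - \frac{5}{286139} - \frac{20 i \sqrt{3}}{286139}$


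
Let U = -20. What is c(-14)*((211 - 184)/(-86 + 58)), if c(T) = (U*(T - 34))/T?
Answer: 3240/49 ≈ 66.122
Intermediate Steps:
c(T) = (680 - 20*T)/T (c(T) = (-20*(T - 34))/T = (-20*(-34 + T))/T = (680 - 20*T)/T)
c(-14)*((211 - 184)/(-86 + 58)) = (-20 + 680/(-14))*((211 - 184)/(-86 + 58)) = (-20 + 680*(-1/14))*(27/(-28)) = (-20 - 340/7)*(27*(-1/28)) = -480/7*(-27/28) = 3240/49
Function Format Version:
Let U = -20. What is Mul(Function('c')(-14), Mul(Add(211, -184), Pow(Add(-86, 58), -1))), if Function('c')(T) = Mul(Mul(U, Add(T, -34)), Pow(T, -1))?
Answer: Rational(3240, 49) ≈ 66.122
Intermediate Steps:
Function('c')(T) = Mul(Pow(T, -1), Add(680, Mul(-20, T))) (Function('c')(T) = Mul(Mul(-20, Add(T, -34)), Pow(T, -1)) = Mul(Mul(-20, Add(-34, T)), Pow(T, -1)) = Mul(Add(680, Mul(-20, T)), Pow(T, -1)) = Mul(Pow(T, -1), Add(680, Mul(-20, T))))
Mul(Function('c')(-14), Mul(Add(211, -184), Pow(Add(-86, 58), -1))) = Mul(Add(-20, Mul(680, Pow(-14, -1))), Mul(Add(211, -184), Pow(Add(-86, 58), -1))) = Mul(Add(-20, Mul(680, Rational(-1, 14))), Mul(27, Pow(-28, -1))) = Mul(Add(-20, Rational(-340, 7)), Mul(27, Rational(-1, 28))) = Mul(Rational(-480, 7), Rational(-27, 28)) = Rational(3240, 49)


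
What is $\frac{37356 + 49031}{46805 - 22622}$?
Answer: $\frac{86387}{24183} \approx 3.5722$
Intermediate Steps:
$\frac{37356 + 49031}{46805 - 22622} = \frac{86387}{24183}$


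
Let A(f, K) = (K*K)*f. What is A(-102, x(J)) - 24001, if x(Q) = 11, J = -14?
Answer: -36343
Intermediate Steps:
A(f, K) = f*K² (A(f, K) = K²*f = f*K²)
A(-102, x(J)) - 24001 = -102*11² - 24001 = -102*121 - 24001 = -12342 - 24001 = -36343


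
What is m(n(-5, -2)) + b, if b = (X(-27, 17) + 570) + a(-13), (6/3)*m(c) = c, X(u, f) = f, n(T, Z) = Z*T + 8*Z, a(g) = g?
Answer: 571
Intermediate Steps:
n(T, Z) = 8*Z + T*Z (n(T, Z) = T*Z + 8*Z = 8*Z + T*Z)
m(c) = c/2
b = 574 (b = (17 + 570) - 13 = 587 - 13 = 574)
m(n(-5, -2)) + b = (-2*(8 - 5))/2 + 574 = (-2*3)/2 + 574 = (½)*(-6) + 574 = -3 + 574 = 571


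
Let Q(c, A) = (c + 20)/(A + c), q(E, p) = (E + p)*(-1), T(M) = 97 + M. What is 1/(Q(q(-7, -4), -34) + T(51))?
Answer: 23/3373 ≈ 0.0068189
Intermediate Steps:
q(E, p) = -E - p
Q(c, A) = (20 + c)/(A + c)
1/(Q(q(-7, -4), -34) + T(51)) = 1/((20 + (-1*(-7) - 1*(-4)))/(-34 + (-1*(-7) - 1*(-4))) + (97 + 51)) = 1/((20 + (7 + 4))/(-34 + (7 + 4)) + 148) = 1/((20 + 11)/(-34 + 11) + 148) = 1/(31/(-23) + 148) = 1/(-1/23*31 + 148) = 1/(-31/23 + 148) = 1/(3373/23) = 23/3373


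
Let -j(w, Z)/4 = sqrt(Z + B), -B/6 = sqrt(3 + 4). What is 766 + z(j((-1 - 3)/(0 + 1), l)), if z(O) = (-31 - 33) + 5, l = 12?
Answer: 707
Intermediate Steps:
B = -6*sqrt(7) (B = -6*sqrt(3 + 4) = -6*sqrt(7) ≈ -15.875)
j(w, Z) = -4*sqrt(Z - 6*sqrt(7))
z(O) = -59 (z(O) = -64 + 5 = -59)
766 + z(j((-1 - 3)/(0 + 1), l)) = 766 - 59 = 707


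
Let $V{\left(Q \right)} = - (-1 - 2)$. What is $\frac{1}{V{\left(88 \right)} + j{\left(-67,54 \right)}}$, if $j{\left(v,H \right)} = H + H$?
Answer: $\frac{1}{111} \approx 0.009009$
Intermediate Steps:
$V{\left(Q \right)} = 3$ ($V{\left(Q \right)} = \left(-1\right) \left(-3\right) = 3$)
$j{\left(v,H \right)} = 2 H$
$\frac{1}{V{\left(88 \right)} + j{\left(-67,54 \right)}} = \frac{1}{3 + 2 \cdot 54} = \frac{1}{3 + 108} = \frac{1}{111}$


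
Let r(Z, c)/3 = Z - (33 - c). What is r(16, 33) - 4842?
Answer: -4794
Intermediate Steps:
r(Z, c) = -99 + 3*Z + 3*c (r(Z, c) = 3*(Z - (33 - c)) = 3*(Z + (-33 + c)) = 3*(-33 + Z + c) = -99 + 3*Z + 3*c)
r(16, 33) - 4842 = (-99 + 3*16 + 3*33) - 4842 = (-99 + 48 + 99) - 4842 = 48 - 4842 = -4794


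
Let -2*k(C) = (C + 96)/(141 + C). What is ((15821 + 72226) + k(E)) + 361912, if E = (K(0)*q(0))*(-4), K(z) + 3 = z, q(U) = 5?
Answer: 30147227/67 ≈ 4.4996e+5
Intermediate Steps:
K(z) = -3 + z
E = 60 (E = ((-3 + 0)*5)*(-4) = -3*5*(-4) = -15*(-4) = 60)
k(C) = -(96 + C)/(2*(141 + C)) (k(C) = -(C + 96)/(2*(141 + C)) = -(96 + C)/(2*(141 + C)))
((15821 + 72226) + k(E)) + 361912 = ((15821 + 72226) + (-96 - 1*60)/(2*(141 + 60))) + 361912 = (88047 + (1/2)*(-96 - 60)/201) + 361912 = (88047 + (1/2)*(1/201)*(-156)) + 361912 = (88047 - 26/67) + 361912 = 5899123/67 + 361912 = 30147227/67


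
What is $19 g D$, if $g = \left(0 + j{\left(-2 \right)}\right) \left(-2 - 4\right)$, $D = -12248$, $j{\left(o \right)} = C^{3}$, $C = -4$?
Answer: $-89361408$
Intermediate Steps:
$j{\left(o \right)} = -64$ ($j{\left(o \right)} = \left(-4\right)^{3} = -64$)
$g = 384$ ($g = \left(0 - 64\right) \left(-2 - 4\right) = \left(-64\right) \left(-6\right) = 384$)
$19 g D = 19 \cdot 384 \left(-12248\right) = 7296 \left(-12248\right) = -89361408$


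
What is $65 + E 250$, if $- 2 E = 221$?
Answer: $-27560$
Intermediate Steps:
$E = - \frac{221}{2}$ ($E = \left(- \frac{1}{2}\right) 221 = - \frac{221}{2} \approx -110.5$)
$65 + E 250 = 65 - 27625 = -27560$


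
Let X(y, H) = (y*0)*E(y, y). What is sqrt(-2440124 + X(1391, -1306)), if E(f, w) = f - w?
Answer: 2*I*sqrt(610031) ≈ 1562.1*I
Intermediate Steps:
X(y, H) = 0 (X(y, H) = (y*0)*(y - y) = 0*0 = 0)
sqrt(-2440124 + X(1391, -1306)) = sqrt(-2440124 + 0) = sqrt(-2440124) = 2*I*sqrt(610031)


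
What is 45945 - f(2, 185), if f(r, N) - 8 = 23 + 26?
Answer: 45888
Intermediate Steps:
f(r, N) = 57 (f(r, N) = 8 + (23 + 26) = 8 + 49 = 57)
45945 - f(2, 185) = 45945 - 1*57 = 45945 - 57 = 45888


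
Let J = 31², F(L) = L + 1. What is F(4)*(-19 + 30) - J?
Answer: -906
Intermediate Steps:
F(L) = 1 + L
J = 961
F(4)*(-19 + 30) - J = (1 + 4)*(-19 + 30) - 1*961 = 5*11 - 961 = 55 - 961 = -906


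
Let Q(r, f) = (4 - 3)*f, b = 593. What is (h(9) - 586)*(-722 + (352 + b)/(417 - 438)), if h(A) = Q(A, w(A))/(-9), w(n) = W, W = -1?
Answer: 4044391/9 ≈ 4.4938e+5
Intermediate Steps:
w(n) = -1
Q(r, f) = f (Q(r, f) = 1*f = f)
h(A) = ⅑ (h(A) = -1/(-9) = -1*(-⅑) = ⅑)
(h(9) - 586)*(-722 + (352 + b)/(417 - 438)) = (⅑ - 586)*(-722 + (352 + 593)/(417 - 438)) = -5273*(-722 + 945/(-21))/9 = -5273*(-722 + 945*(-1/21))/9 = -5273*(-722 - 45)/9 = -5273/9*(-767) = 4044391/9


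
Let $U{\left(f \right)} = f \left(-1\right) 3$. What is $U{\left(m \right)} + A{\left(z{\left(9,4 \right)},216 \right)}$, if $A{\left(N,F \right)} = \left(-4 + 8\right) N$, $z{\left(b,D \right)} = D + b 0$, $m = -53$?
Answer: $175$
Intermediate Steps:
$U{\left(f \right)} = - 3 f$ ($U{\left(f \right)} = - f 3 = - 3 f$)
$z{\left(b,D \right)} = D$ ($z{\left(b,D \right)} = D + 0 = D$)
$A{\left(N,F \right)} = 4 N$
$U{\left(m \right)} + A{\left(z{\left(9,4 \right)},216 \right)} = \left(-3\right) \left(-53\right) + 4 \cdot 4 = 159 + 16 = 175$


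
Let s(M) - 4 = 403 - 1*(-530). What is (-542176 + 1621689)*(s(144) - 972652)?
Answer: -1048978974795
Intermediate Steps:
s(M) = 937 (s(M) = 4 + (403 - 1*(-530)) = 4 + (403 + 530) = 4 + 933 = 937)
(-542176 + 1621689)*(s(144) - 972652) = (-542176 + 1621689)*(937 - 972652) = 1079513*(-971715) = -1048978974795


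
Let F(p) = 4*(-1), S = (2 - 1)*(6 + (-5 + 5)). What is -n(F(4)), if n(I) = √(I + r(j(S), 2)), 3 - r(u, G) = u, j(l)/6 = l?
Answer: -I*√37 ≈ -6.0828*I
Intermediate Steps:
S = 6 (S = 1*(6 + 0) = 1*6 = 6)
j(l) = 6*l
r(u, G) = 3 - u
F(p) = -4
n(I) = √(-33 + I) (n(I) = √(I + (3 - 6*6)) = √(I + (3 - 1*36)) = √(I + (3 - 36)) = √(I - 33) = √(-33 + I))
-n(F(4)) = -√(-33 - 4) = -√(-37) = -I*√37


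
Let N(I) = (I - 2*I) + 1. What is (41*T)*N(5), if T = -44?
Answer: 7216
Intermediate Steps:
N(I) = 1 - I (N(I) = -I + 1 = 1 - I)
(41*T)*N(5) = (41*(-44))*(1 - 1*5) = -1804*(1 - 5) = -1804*(-4) = 7216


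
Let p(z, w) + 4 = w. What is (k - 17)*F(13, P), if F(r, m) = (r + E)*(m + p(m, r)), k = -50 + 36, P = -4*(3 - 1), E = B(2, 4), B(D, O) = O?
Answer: -527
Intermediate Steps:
p(z, w) = -4 + w
E = 4
P = -8 (P = -4*2 = -8)
k = -14
F(r, m) = (4 + r)*(-4 + m + r) (F(r, m) = (r + 4)*(m + (-4 + r)) = (4 + r)*(-4 + m + r))
(k - 17)*F(13, P) = (-14 - 17)*(-16 + 13**2 + 4*(-8) - 8*13) = -31*(-16 + 169 - 32 - 104) = -31*17 = -527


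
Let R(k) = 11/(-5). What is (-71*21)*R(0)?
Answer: 16401/5 ≈ 3280.2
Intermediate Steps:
R(k) = -11/5 (R(k) = 11*(-1/5) = -11/5)
(-71*21)*R(0) = -71*21*(-11/5) = -1491*(-11/5) = 16401/5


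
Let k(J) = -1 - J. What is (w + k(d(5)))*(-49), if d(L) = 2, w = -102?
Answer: 5145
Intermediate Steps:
(w + k(d(5)))*(-49) = (-102 + (-1 - 1*2))*(-49) = (-102 + (-1 - 2))*(-49) = (-102 - 3)*(-49) = -105*(-49) = 5145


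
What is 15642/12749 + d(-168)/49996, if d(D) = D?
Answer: 17724900/14486341 ≈ 1.2236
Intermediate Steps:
15642/12749 + d(-168)/49996 = 15642/12749 - 168/49996 = 15642*(1/12749) - 168*1/49996 = 1422/1159 - 42/12499 = 17724900/14486341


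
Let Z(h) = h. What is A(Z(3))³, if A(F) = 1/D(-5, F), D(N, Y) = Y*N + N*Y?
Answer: -1/27000 ≈ -3.7037e-5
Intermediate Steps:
D(N, Y) = 2*N*Y (D(N, Y) = N*Y + N*Y = 2*N*Y)
A(F) = -1/(10*F) (A(F) = 1/(2*(-5)*F) = 1/(-10*F) = -1/(10*F))
A(Z(3))³ = (-⅒/3)³ = (-⅒*⅓)³ = (-1/30)³ = -1/27000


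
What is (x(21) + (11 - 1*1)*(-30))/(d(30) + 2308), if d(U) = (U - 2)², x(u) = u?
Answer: -279/3092 ≈ -0.090233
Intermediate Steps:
d(U) = (-2 + U)²
(x(21) + (11 - 1*1)*(-30))/(d(30) + 2308) = (21 + (11 - 1*1)*(-30))/((-2 + 30)² + 2308) = (21 + (11 - 1)*(-30))/(28² + 2308) = (21 + 10*(-30))/(784 + 2308) = (21 - 300)/3092 = -279*1/3092 = -279/3092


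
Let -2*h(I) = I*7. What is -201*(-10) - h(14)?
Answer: 2059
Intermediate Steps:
h(I) = -7*I/2 (h(I) = -I*7/2 = -7*I/2)
-201*(-10) - h(14) = -201*(-10) - (-7)*14/2 = 2010 - 1*(-49) = 2010 + 49 = 2059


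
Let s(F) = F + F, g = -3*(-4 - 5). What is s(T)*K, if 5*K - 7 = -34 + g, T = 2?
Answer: 0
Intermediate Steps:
g = 27 (g = -3*(-9) = 27)
s(F) = 2*F
K = 0 (K = 7/5 + (-34 + 27)/5 = 7/5 + (⅕)*(-7) = 7/5 - 7/5 = 0)
s(T)*K = (2*2)*0 = 4*0 = 0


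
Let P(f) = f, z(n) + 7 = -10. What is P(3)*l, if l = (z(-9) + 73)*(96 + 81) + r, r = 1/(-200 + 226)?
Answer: 773139/26 ≈ 29736.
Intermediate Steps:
z(n) = -17 (z(n) = -7 - 10 = -17)
r = 1/26 ≈ 0.038462
l = 257713/26 (l = (-17 + 73)*(96 + 81) + 1/26 = 56*177 + 1/26 = 9912 + 1/26 = 257713/26 ≈ 9912.0)
P(3)*l = 3*(257713/26) = 773139/26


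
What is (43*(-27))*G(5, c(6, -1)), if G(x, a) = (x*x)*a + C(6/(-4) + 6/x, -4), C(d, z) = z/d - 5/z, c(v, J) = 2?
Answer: -299925/4 ≈ -74981.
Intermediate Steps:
C(d, z) = -5/z + z/d
G(x, a) = 5/4 - 4/(-3/2 + 6/x) + a*x² (G(x, a) = (x*x)*a + (-5/(-4) - 4/(6/(-4) + 6/x)) = x²*a + (-5*(-¼) - 4/(6*(-¼) + 6/x)) = a*x² + (5/4 - 4/(-3/2 + 6/x)) = 5/4 - 4/(-3/2 + 6/x) + a*x²)
(43*(-27))*G(5, c(6, -1)) = (43*(-27))*((32*5 + 3*(-4 + 5)*(5 + 4*2*5²))/(12*(-4 + 5))) = -387*(160 + 3*1*(5 + 4*2*25))/(4*1) = -387*(160 + 3*1*(5 + 200))/4 = -387*(160 + 3*1*205)/4 = -387*(160 + 615)/4 = -387*775/4 = -1161*775/12 = -299925/4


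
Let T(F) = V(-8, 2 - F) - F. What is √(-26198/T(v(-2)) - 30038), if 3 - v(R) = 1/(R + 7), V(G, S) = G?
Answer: I*√2236593/9 ≈ 166.17*I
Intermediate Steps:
v(R) = 3 - 1/(7 + R) (v(R) = 3 - 1/(R + 7) = 3 - 1/(7 + R))
T(F) = -8 - F
√(-26198/T(v(-2)) - 30038) = √(-26198/(-8 - (20 + 3*(-2))/(7 - 2)) - 30038) = √(-26198/(-8 - (20 - 6)/5) - 30038) = √(-26198/(-8 - 14/5) - 30038) = √(-26198/(-54/5) - 30038) = √(-26198*(-5/54) - 30038) = √(65495/27 - 30038) = √(-745531/27) = I*√2236593/9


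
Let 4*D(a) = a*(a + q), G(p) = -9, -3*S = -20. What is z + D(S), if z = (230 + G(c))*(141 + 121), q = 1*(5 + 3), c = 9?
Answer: 521338/9 ≈ 57926.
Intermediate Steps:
S = 20/3 (S = -⅓*(-20) = 20/3 ≈ 6.6667)
q = 8 (q = 1*8 = 8)
z = 57902 (z = (230 - 9)*(141 + 121) = 221*262 = 57902)
D(a) = a*(8 + a)/4 (D(a) = (a*(a + 8))/4 = (a*(8 + a))/4 = a*(8 + a)/4)
z + D(S) = 57902 + (¼)*(20/3)*(8 + 20/3) = 57902 + (¼)*(20/3)*(44/3) = 57902 + 220/9 = 521338/9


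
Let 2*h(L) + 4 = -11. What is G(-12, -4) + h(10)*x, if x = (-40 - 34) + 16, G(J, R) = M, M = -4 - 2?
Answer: 429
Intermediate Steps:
M = -6
G(J, R) = -6
x = -58 (x = -74 + 16 = -58)
h(L) = -15/2 (h(L) = -2 + (½)*(-11) = -2 - 11/2 = -15/2)
G(-12, -4) + h(10)*x = -6 - 15/2*(-58) = -6 + 435 = 429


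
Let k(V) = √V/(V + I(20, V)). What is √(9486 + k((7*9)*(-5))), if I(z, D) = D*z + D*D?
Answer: √(20498297400 + 70*I*√35)/1470 ≈ 97.396 + 9.8384e-7*I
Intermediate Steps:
I(z, D) = D² + D*z (I(z, D) = D*z + D² = D² + D*z)
k(V) = √V/(V + V*(20 + V)) (k(V) = √V/(V + V*(V + 20)) = √V/(V + V*(20 + V)))
√(9486 + k((7*9)*(-5))) = √(9486 + 1/(√((7*9)*(-5))*(21 + (7*9)*(-5)))) = √(9486 + 1/(√(63*(-5))*(21 + 63*(-5)))) = √(9486 + 1/(√(-315)*(21 - 315))) = √(9486 - I*√35/105/(-294)) = √(9486 - I*√35/105*(-1/294)) = √(9486 + I*√35/30870)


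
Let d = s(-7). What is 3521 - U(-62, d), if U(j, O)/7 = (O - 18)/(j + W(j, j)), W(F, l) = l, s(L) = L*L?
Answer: 14091/4 ≈ 3522.8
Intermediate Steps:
s(L) = L**2
d = 49 (d = (-7)**2 = 49)
U(j, O) = 7*(-18 + O)/(2*j) (U(j, O) = 7*((O - 18)/(j + j)) = 7*((-18 + O)/((2*j))) = 7*((-18 + O)*(1/(2*j))) = 7*((-18 + O)/(2*j)) = 7*(-18 + O)/(2*j))
3521 - U(-62, d) = 3521 - 7*(-18 + 49)/(2*(-62)) = 3521 - 7*(-1)*31/(2*62) = 3521 - 1*(-7/4) = 3521 + 7/4 = 14091/4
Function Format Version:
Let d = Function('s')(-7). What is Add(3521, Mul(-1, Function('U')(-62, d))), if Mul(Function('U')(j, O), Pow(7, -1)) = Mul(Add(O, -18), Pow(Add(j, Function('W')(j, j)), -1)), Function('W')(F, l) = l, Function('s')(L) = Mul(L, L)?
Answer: Rational(14091, 4) ≈ 3522.8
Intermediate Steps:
Function('s')(L) = Pow(L, 2)
d = 49 (d = Pow(-7, 2) = 49)
Function('U')(j, O) = Mul(Rational(7, 2), Pow(j, -1), Add(-18, O)) (Function('U')(j, O) = Mul(7, Mul(Add(O, -18), Pow(Add(j, j), -1))) = Mul(7, Mul(Add(-18, O), Pow(Mul(2, j), -1))) = Mul(7, Mul(Add(-18, O), Mul(Rational(1, 2), Pow(j, -1)))) = Mul(7, Mul(Rational(1, 2), Pow(j, -1), Add(-18, O))) = Mul(Rational(7, 2), Pow(j, -1), Add(-18, O)))
Add(3521, Mul(-1, Function('U')(-62, d))) = Add(3521, Mul(-1, Mul(Rational(7, 2), Pow(-62, -1), Add(-18, 49)))) = Add(3521, Mul(-1, Mul(Rational(7, 2), Rational(-1, 62), 31))) = Add(3521, Mul(-1, Rational(-7, 4))) = Add(3521, Rational(7, 4)) = Rational(14091, 4)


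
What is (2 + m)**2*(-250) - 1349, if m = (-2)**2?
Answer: -10349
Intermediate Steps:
m = 4
(2 + m)**2*(-250) - 1349 = (2 + 4)**2*(-250) - 1349 = 6**2*(-250) - 1349 = 36*(-250) - 1349 = -9000 - 1349 = -10349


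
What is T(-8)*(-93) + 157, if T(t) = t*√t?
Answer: 157 + 1488*I*√2 ≈ 157.0 + 2104.4*I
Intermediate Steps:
T(t) = t^(3/2)
T(-8)*(-93) + 157 = (-8)^(3/2)*(-93) + 157 = -16*I*√2*(-93) + 157 = 1488*I*√2 + 157 = 157 + 1488*I*√2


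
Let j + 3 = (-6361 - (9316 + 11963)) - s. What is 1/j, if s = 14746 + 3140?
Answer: -1/45529 ≈ -2.1964e-5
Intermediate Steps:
s = 17886
j = -45529 (j = -3 + ((-6361 - (9316 + 11963)) - 1*17886) = -3 + ((-6361 - 1*21279) - 17886) = -3 + ((-6361 - 21279) - 17886) = -3 + (-27640 - 17886) = -3 - 45526 = -45529)
1/j = 1/(-45529) = -1/45529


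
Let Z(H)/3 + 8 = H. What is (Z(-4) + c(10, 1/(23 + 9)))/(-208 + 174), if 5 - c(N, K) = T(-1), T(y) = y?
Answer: 15/17 ≈ 0.88235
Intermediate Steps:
Z(H) = -24 + 3*H
c(N, K) = 6 (c(N, K) = 5 - 1*(-1) = 5 + 1 = 6)
(Z(-4) + c(10, 1/(23 + 9)))/(-208 + 174) = ((-24 + 3*(-4)) + 6)/(-208 + 174) = ((-24 - 12) + 6)/(-34) = (-36 + 6)*(-1/34) = -30*(-1/34) = 15/17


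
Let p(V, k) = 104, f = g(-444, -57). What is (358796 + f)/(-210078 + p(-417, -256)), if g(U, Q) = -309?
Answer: -358487/209974 ≈ -1.7073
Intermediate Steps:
f = -309
(358796 + f)/(-210078 + p(-417, -256)) = (358796 - 309)/(-210078 + 104) = 358487/(-209974) = 358487*(-1/209974) = -358487/209974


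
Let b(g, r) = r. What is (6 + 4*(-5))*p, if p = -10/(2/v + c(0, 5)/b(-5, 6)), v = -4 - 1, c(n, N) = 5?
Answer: 4200/13 ≈ 323.08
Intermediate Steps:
v = -5
p = -300/13 (p = -10/(2/(-5) + 5/6) = -10/(2*(-⅕) + 5*(⅙)) = -10/(-⅖ + ⅚) = -10/13/30 = -10*30/13 = -300/13 ≈ -23.077)
(6 + 4*(-5))*p = (6 + 4*(-5))*(-300/13) = (6 - 20)*(-300/13) = -14*(-300/13) = 4200/13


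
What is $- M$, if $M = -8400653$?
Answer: $8400653$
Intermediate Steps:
$- M = \left(-1\right) \left(-8400653\right) = 8400653$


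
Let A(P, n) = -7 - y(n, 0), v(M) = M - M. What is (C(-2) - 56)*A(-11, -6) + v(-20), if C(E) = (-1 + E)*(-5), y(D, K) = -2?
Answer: 205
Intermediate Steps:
C(E) = 5 - 5*E
v(M) = 0
A(P, n) = -5 (A(P, n) = -7 - 1*(-2) = -7 + 2 = -5)
(C(-2) - 56)*A(-11, -6) + v(-20) = ((5 - 5*(-2)) - 56)*(-5) + 0 = ((5 + 10) - 56)*(-5) + 0 = (15 - 56)*(-5) + 0 = -41*(-5) + 0 = 205 + 0 = 205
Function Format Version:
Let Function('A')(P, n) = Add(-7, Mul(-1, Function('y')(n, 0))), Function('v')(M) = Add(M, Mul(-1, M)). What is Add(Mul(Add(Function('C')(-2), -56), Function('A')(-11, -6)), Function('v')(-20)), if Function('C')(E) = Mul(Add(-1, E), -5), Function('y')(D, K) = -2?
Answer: 205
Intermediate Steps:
Function('C')(E) = Add(5, Mul(-5, E))
Function('v')(M) = 0
Function('A')(P, n) = -5 (Function('A')(P, n) = Add(-7, Mul(-1, -2)) = Add(-7, 2) = -5)
Add(Mul(Add(Function('C')(-2), -56), Function('A')(-11, -6)), Function('v')(-20)) = Add(Mul(Add(Add(5, Mul(-5, -2)), -56), -5), 0) = Add(Mul(Add(Add(5, 10), -56), -5), 0) = Add(Mul(Add(15, -56), -5), 0) = Add(Mul(-41, -5), 0) = Add(205, 0) = 205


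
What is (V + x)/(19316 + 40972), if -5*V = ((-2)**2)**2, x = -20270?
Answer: -50683/150720 ≈ -0.33627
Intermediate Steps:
V = -16/5 (V = -((-2)**2)**2/5 = -1/5*4**2 = -1/5*16 = -16/5 ≈ -3.2000)
(V + x)/(19316 + 40972) = (-16/5 - 20270)/(19316 + 40972) = -101366/5/60288 = -101366/5*1/60288 = -50683/150720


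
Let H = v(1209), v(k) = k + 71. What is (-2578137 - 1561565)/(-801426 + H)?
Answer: 2069851/400073 ≈ 5.1737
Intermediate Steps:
v(k) = 71 + k
H = 1280 (H = 71 + 1209 = 1280)
(-2578137 - 1561565)/(-801426 + H) = (-2578137 - 1561565)/(-801426 + 1280) = -4139702/(-800146) = -4139702*(-1/800146) = 2069851/400073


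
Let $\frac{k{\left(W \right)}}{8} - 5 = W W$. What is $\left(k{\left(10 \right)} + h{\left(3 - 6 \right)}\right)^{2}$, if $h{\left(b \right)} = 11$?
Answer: $724201$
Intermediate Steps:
$k{\left(W \right)} = 40 + 8 W^{2}$ ($k{\left(W \right)} = 40 + 8 W W = 40 + 8 W^{2}$)
$\left(k{\left(10 \right)} + h{\left(3 - 6 \right)}\right)^{2} = \left(\left(40 + 8 \cdot 10^{2}\right) + 11\right)^{2} = \left(\left(40 + 8 \cdot 100\right) + 11\right)^{2} = \left(\left(40 + 800\right) + 11\right)^{2} = \left(840 + 11\right)^{2} = 851^{2} = 724201$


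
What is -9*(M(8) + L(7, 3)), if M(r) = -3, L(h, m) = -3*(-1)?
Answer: 0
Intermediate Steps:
L(h, m) = 3
-9*(M(8) + L(7, 3)) = -9*(-3 + 3) = -9*0 = 0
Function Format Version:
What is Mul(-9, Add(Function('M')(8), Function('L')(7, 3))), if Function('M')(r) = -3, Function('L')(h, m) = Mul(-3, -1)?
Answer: 0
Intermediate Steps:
Function('L')(h, m) = 3
Mul(-9, Add(Function('M')(8), Function('L')(7, 3))) = Mul(-9, Add(-3, 3)) = Mul(-9, 0) = 0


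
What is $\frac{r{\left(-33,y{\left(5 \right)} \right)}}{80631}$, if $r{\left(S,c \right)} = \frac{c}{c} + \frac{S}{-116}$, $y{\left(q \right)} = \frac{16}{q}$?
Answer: $\frac{149}{9353196} \approx 1.593 \cdot 10^{-5}$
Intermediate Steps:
$r{\left(S,c \right)} = 1 - \frac{S}{116}$ ($r{\left(S,c \right)} = 1 + S \left(- \frac{1}{116}\right) = 1 - \frac{S}{116}$)
$\frac{r{\left(-33,y{\left(5 \right)} \right)}}{80631} = \frac{1 - - \frac{33}{116}}{80631} = \left(1 + \frac{33}{116}\right) \frac{1}{80631} = \frac{149}{116} \cdot \frac{1}{80631} = \frac{149}{9353196}$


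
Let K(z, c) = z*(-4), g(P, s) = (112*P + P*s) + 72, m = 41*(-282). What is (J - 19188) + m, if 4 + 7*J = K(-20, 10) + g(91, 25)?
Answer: -202635/7 ≈ -28948.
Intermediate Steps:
m = -11562
g(P, s) = 72 + 112*P + P*s
K(z, c) = -4*z
J = 12615/7 (J = -4/7 + (-4*(-20) + (72 + 112*91 + 91*25))/7 = -4/7 + (80 + (72 + 10192 + 2275))/7 = -4/7 + (80 + 12539)/7 = -4/7 + (⅐)*12619 = -4/7 + 12619/7 = 12615/7 ≈ 1802.1)
(J - 19188) + m = (12615/7 - 19188) - 11562 = -121701/7 - 11562 = -202635/7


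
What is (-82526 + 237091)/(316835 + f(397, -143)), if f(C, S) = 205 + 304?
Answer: 154565/317344 ≈ 0.48706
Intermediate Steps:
f(C, S) = 509
(-82526 + 237091)/(316835 + f(397, -143)) = (-82526 + 237091)/(316835 + 509) = 154565/317344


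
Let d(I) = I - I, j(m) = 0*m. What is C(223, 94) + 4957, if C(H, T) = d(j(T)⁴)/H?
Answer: 4957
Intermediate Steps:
j(m) = 0
d(I) = 0
C(H, T) = 0 (C(H, T) = 0/H = 0)
C(223, 94) + 4957 = 0 + 4957 = 4957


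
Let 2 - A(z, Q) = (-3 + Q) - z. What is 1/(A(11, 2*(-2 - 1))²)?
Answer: 1/484 ≈ 0.0020661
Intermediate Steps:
A(z, Q) = 5 + z - Q (A(z, Q) = 2 - ((-3 + Q) - z) = 2 - (-3 + Q - z) = 2 + (3 + z - Q) = 5 + z - Q)
1/(A(11, 2*(-2 - 1))²) = 1/((5 + 11 - 2*(-2 - 1))²) = 1/((5 + 11 - 2*(-3))²) = 1/((5 + 11 - 1*(-6))²) = 1/((5 + 11 + 6)²) = 1/(22²) = 1/484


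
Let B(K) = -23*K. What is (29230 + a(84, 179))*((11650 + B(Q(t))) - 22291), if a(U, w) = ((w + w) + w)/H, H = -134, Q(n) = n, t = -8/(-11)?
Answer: -459125437505/1474 ≈ -3.1148e+8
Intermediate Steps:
t = 8/11 (t = -8*(-1/11) = 8/11 ≈ 0.72727)
a(U, w) = -3*w/134 (a(U, w) = ((w + w) + w)/(-134) = (2*w + w)*(-1/134) = (3*w)*(-1/134) = -3*w/134)
(29230 + a(84, 179))*((11650 + B(Q(t))) - 22291) = (29230 - 3/134*179)*((11650 - 23*8/11) - 22291) = (29230 - 537/134)*((11650 - 184/11) - 22291) = 3916283*(127966/11 - 22291)/134 = (3916283/134)*(-117235/11) = -459125437505/1474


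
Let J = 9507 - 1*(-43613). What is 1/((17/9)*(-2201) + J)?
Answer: 9/440663 ≈ 2.0424e-5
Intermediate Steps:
J = 53120 (J = 9507 + 43613 = 53120)
1/((17/9)*(-2201) + J) = 1/((17/9)*(-2201) + 53120) = 1/(-37417/9 + 53120) = 1/(440663/9) = 9/440663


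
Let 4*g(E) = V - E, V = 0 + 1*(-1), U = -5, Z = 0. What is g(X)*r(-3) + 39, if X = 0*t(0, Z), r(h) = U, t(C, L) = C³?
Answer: 161/4 ≈ 40.250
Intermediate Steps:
r(h) = -5
V = -1 (V = 0 - 1 = -1)
X = 0 (X = 0*0³ = 0*0 = 0)
g(E) = -¼ - E/4 (g(E) = (-1 - E)/4 = -¼ - E/4)
g(X)*r(-3) + 39 = (-¼ - ¼*0)*(-5) + 39 = (-¼ + 0)*(-5) + 39 = -¼*(-5) + 39 = 5/4 + 39 = 161/4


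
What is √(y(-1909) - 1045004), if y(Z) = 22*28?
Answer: 2*I*√261097 ≈ 1022.0*I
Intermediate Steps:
y(Z) = 616
√(y(-1909) - 1045004) = √(616 - 1045004) = √(-1044388) = 2*I*√261097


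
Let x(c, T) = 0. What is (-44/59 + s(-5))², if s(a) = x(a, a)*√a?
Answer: 1936/3481 ≈ 0.55616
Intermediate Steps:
s(a) = 0 (s(a) = 0*√a = 0)
(-44/59 + s(-5))² = (-44/59 + 0)² = (-44/59)² = 1936/3481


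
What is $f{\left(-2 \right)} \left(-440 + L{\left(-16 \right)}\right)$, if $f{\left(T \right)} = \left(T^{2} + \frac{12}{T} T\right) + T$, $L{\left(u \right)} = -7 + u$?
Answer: $-6482$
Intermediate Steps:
$f{\left(T \right)} = 12 + T + T^{2}$ ($f{\left(T \right)} = \left(T^{2} + 12\right) + T = \left(12 + T^{2}\right) + T = 12 + T + T^{2}$)
$f{\left(-2 \right)} \left(-440 + L{\left(-16 \right)}\right) = \left(12 - 2 + \left(-2\right)^{2}\right) \left(-440 - 23\right) = \left(12 - 2 + 4\right) \left(-440 - 23\right) = 14 \left(-463\right) = -6482$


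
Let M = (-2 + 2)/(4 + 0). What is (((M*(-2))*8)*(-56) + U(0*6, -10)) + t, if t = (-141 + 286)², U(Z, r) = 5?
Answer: 21030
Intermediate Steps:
M = 0 (M = 0/4 = 0*(¼) = 0)
t = 21025 (t = 145² = 21025)
(((M*(-2))*8)*(-56) + U(0*6, -10)) + t = (((0*(-2))*8)*(-56) + 5) + 21025 = ((0*8)*(-56) + 5) + 21025 = (0*(-56) + 5) + 21025 = (0 + 5) + 21025 = 5 + 21025 = 21030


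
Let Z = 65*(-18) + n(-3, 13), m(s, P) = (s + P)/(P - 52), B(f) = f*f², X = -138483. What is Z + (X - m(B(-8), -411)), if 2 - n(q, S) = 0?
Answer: -64659336/463 ≈ -1.3965e+5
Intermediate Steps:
n(q, S) = 2 (n(q, S) = 2 - 1*0 = 2 + 0 = 2)
B(f) = f³
m(s, P) = (P + s)/(-52 + P)
Z = -1168 (Z = 65*(-18) + 2 = -1170 + 2 = -1168)
Z + (X - m(B(-8), -411)) = -1168 + (-138483 - (-411 + (-8)³)/(-52 - 411)) = -1168 + (-138483 - (-411 - 512)/(-463)) = -1168 + (-138483 - (-1)*(-923)/463) = -1168 + (-138483 - 1*923/463) = -1168 + (-138483 - 923/463) = -1168 - 64118552/463 = -64659336/463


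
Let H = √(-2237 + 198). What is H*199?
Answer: 199*I*√2039 ≈ 8985.9*I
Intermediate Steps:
H = I*√2039 (H = √(-2039) = I*√2039 ≈ 45.155*I)
H*199 = (I*√2039)*199 = 199*I*√2039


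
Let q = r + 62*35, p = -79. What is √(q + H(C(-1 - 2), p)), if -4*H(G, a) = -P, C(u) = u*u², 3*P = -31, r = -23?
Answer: √77199/6 ≈ 46.308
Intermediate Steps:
P = -31/3 (P = (⅓)*(-31) = -31/3 ≈ -10.333)
C(u) = u³
q = 2147 (q = -23 + 62*35 = -23 + 2170 = 2147)
H(G, a) = -31/12 (H(G, a) = -(-1)*(-31)/(4*3) = -¼*31/3 = -31/12)
√(q + H(C(-1 - 2), p)) = √(2147 - 31/12) = √(25733/12) = √77199/6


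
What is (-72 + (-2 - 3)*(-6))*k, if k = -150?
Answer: 6300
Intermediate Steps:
(-72 + (-2 - 3)*(-6))*k = (-72 + (-2 - 3)*(-6))*(-150) = (-72 - 5*(-6))*(-150) = (-72 + 30)*(-150) = -42*(-150) = 6300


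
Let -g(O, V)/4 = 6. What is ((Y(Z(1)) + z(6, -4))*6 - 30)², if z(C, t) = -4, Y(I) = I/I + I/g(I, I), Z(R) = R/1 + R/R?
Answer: 9409/4 ≈ 2352.3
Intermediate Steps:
g(O, V) = -24 (g(O, V) = -4*6 = -24)
Z(R) = 1 + R (Z(R) = R*1 + 1 = R + 1 = 1 + R)
Y(I) = 1 - I/24 (Y(I) = I/I + I/(-24) = 1 + I*(-1/24) = 1 - I/24)
((Y(Z(1)) + z(6, -4))*6 - 30)² = (((1 - (1 + 1)/24) - 4)*6 - 30)² = (((1 - 1/24*2) - 4)*6 - 30)² = (((1 - 1/12) - 4)*6 - 30)² = ((11/12 - 4)*6 - 30)² = (-37/12*6 - 30)² = (-37/2 - 30)² = (-97/2)² = 9409/4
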